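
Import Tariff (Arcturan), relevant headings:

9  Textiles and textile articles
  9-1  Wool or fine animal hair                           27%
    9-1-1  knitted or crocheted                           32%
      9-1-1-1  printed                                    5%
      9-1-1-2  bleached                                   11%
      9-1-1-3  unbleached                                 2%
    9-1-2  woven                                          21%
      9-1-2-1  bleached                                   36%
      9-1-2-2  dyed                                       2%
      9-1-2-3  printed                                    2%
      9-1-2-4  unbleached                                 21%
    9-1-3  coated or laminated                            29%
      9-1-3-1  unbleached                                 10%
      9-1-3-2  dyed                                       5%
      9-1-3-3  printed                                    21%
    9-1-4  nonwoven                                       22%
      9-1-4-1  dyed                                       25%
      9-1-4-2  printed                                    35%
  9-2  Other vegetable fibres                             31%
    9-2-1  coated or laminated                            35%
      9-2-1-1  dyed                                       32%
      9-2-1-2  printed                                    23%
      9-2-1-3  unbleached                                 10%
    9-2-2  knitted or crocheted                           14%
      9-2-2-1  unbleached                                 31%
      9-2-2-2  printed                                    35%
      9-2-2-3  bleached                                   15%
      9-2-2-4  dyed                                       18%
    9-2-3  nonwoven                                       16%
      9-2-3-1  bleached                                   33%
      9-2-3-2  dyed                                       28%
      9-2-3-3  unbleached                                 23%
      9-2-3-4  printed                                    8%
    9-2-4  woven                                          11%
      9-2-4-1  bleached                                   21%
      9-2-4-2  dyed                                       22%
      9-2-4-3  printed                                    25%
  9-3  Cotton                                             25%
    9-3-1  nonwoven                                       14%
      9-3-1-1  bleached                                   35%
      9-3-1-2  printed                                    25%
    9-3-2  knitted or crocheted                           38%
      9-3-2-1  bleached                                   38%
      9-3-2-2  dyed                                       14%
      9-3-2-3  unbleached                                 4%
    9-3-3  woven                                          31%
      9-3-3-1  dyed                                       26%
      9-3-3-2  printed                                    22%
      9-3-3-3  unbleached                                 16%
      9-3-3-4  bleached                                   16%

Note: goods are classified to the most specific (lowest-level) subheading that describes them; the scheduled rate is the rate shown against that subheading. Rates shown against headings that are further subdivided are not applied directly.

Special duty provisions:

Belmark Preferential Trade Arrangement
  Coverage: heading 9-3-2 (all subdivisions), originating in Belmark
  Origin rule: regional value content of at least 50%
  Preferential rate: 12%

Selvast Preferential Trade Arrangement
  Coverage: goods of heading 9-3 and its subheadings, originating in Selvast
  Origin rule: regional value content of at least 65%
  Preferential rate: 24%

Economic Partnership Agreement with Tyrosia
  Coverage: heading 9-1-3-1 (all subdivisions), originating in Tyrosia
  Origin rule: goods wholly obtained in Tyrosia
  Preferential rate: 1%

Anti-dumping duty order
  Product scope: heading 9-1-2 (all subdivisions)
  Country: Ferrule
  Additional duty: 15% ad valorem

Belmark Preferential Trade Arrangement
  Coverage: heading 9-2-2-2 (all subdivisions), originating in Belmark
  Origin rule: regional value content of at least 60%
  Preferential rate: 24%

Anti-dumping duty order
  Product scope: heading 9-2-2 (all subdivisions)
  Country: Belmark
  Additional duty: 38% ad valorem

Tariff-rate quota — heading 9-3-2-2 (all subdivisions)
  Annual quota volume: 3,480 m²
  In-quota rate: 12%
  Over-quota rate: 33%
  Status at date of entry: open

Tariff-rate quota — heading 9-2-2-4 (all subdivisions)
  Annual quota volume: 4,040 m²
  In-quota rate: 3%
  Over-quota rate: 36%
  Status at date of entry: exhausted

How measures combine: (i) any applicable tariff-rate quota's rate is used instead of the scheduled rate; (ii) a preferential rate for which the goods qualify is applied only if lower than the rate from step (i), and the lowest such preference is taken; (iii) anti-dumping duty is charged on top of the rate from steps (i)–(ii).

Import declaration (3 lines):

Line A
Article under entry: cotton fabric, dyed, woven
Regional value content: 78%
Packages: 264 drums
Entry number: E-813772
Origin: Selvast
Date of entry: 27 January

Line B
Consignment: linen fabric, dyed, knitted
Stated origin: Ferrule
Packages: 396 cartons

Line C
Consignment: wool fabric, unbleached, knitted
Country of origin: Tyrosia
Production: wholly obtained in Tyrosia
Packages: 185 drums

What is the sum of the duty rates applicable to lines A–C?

Line A: cotton → 9-3; woven → 9-3-3; dyed → 9-3-3-1. Scheduled 26%. Selvast agreement on 9-3: RVC ≥ 65% → 24% available; preferential 24%. → 24%.
Line B: linen → 9-2; knitted → 9-2-2; dyed → 9-2-2-4. Scheduled 18%. quota on 9-2-2-4 exhausted → over-quota 36%. → 36%.
Line C: wool → 9-1; knitted → 9-1-1; unbleached → 9-1-1-3. Scheduled 2%. Tyrosia agreement on 9-1-3-1: 9-1-1-3 not covered. → 2%.
Sum: 24% + 36% + 2% = 62%.

62%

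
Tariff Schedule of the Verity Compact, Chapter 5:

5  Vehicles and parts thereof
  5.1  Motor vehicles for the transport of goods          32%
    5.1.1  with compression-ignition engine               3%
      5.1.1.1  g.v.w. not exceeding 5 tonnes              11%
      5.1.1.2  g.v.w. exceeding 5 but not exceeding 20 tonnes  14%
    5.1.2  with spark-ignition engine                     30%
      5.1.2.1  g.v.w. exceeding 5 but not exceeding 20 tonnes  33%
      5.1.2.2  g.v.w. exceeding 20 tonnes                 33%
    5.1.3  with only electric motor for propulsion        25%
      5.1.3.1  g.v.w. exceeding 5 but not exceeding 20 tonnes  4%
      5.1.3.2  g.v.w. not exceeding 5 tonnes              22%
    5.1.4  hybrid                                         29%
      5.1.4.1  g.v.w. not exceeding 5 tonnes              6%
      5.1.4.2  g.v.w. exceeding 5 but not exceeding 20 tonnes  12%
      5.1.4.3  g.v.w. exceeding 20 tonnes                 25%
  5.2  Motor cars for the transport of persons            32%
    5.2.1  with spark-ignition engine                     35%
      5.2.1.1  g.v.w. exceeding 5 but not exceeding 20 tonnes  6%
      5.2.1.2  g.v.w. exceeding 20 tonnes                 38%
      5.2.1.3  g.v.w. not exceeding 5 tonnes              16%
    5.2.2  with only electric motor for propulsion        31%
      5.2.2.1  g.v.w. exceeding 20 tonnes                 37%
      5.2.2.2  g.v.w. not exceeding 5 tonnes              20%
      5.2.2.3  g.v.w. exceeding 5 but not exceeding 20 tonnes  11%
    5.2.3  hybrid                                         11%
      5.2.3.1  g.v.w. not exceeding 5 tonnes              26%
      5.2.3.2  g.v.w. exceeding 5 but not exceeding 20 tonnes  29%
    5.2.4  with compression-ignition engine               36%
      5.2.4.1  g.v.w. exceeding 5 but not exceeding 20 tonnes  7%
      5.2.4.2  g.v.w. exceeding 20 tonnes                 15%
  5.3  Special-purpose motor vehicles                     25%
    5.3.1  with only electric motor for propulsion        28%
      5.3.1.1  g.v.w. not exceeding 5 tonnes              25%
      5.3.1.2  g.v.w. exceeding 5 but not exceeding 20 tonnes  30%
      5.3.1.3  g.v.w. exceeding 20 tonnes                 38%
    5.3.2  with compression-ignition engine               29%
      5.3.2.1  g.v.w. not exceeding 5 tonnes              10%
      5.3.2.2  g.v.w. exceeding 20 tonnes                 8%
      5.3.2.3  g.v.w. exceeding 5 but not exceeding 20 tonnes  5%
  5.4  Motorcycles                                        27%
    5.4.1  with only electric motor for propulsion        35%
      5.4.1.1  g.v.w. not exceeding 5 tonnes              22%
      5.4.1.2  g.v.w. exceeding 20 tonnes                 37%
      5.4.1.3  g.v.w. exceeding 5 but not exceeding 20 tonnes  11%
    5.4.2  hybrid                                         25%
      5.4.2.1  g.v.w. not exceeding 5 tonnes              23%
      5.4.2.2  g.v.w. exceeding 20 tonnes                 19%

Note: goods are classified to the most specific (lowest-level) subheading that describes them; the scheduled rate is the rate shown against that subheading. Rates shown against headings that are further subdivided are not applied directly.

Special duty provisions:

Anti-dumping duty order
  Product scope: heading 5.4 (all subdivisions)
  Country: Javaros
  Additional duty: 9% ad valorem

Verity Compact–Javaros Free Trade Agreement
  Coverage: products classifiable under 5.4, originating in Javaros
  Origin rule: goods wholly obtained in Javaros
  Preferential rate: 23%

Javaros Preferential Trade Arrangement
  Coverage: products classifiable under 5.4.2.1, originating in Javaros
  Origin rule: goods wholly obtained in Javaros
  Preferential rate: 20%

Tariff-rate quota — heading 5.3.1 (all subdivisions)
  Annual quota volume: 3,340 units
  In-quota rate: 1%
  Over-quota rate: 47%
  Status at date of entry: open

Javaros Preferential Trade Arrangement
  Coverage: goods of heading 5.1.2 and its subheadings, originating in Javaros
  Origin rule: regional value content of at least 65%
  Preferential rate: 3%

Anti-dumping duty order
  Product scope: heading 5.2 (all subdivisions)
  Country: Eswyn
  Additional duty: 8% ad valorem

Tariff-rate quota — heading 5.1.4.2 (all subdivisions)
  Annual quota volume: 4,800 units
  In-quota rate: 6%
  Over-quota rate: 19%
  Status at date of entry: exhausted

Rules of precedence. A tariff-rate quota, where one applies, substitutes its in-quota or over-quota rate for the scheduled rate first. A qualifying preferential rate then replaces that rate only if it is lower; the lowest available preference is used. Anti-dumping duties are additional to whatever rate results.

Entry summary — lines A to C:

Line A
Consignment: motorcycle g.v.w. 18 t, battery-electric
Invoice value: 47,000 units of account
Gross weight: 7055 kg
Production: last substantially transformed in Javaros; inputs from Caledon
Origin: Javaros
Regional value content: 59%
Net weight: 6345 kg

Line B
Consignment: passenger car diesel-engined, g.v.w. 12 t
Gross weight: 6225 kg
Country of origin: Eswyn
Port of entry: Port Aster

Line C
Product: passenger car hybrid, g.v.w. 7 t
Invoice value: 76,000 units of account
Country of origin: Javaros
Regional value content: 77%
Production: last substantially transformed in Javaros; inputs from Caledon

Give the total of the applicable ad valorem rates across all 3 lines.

Line A: motorcycle → 5.4; battery-electric → 5.4.1; g.v.w. 18 t → 5.4.1.3. Scheduled 11%. Javaros agreement on 5.4: not wholly obtained; Javaros agreement on 5.4.2.1: 5.4.1.3 not covered; Javaros agreement on 5.1.2: 5.4.1.3 not covered; anti-dumping (Javaros, 5.4): +9%; total 11% + 9% = 20%. → 20%.
Line B: passenger car → 5.2; diesel-engined → 5.2.4; g.v.w. 12 t → 5.2.4.1. Scheduled 7%. anti-dumping (Eswyn, 5.2): +8%; total 7% + 8% = 15%. → 15%.
Line C: passenger car → 5.2; hybrid → 5.2.3; g.v.w. 7 t → 5.2.3.2. Scheduled 29%. Javaros agreement on 5.4: 5.2.3.2 not covered; Javaros agreement on 5.4.2.1: 5.2.3.2 not covered; Javaros agreement on 5.1.2: 5.2.3.2 not covered. → 29%.
Sum: 20% + 15% + 29% = 64%.

64%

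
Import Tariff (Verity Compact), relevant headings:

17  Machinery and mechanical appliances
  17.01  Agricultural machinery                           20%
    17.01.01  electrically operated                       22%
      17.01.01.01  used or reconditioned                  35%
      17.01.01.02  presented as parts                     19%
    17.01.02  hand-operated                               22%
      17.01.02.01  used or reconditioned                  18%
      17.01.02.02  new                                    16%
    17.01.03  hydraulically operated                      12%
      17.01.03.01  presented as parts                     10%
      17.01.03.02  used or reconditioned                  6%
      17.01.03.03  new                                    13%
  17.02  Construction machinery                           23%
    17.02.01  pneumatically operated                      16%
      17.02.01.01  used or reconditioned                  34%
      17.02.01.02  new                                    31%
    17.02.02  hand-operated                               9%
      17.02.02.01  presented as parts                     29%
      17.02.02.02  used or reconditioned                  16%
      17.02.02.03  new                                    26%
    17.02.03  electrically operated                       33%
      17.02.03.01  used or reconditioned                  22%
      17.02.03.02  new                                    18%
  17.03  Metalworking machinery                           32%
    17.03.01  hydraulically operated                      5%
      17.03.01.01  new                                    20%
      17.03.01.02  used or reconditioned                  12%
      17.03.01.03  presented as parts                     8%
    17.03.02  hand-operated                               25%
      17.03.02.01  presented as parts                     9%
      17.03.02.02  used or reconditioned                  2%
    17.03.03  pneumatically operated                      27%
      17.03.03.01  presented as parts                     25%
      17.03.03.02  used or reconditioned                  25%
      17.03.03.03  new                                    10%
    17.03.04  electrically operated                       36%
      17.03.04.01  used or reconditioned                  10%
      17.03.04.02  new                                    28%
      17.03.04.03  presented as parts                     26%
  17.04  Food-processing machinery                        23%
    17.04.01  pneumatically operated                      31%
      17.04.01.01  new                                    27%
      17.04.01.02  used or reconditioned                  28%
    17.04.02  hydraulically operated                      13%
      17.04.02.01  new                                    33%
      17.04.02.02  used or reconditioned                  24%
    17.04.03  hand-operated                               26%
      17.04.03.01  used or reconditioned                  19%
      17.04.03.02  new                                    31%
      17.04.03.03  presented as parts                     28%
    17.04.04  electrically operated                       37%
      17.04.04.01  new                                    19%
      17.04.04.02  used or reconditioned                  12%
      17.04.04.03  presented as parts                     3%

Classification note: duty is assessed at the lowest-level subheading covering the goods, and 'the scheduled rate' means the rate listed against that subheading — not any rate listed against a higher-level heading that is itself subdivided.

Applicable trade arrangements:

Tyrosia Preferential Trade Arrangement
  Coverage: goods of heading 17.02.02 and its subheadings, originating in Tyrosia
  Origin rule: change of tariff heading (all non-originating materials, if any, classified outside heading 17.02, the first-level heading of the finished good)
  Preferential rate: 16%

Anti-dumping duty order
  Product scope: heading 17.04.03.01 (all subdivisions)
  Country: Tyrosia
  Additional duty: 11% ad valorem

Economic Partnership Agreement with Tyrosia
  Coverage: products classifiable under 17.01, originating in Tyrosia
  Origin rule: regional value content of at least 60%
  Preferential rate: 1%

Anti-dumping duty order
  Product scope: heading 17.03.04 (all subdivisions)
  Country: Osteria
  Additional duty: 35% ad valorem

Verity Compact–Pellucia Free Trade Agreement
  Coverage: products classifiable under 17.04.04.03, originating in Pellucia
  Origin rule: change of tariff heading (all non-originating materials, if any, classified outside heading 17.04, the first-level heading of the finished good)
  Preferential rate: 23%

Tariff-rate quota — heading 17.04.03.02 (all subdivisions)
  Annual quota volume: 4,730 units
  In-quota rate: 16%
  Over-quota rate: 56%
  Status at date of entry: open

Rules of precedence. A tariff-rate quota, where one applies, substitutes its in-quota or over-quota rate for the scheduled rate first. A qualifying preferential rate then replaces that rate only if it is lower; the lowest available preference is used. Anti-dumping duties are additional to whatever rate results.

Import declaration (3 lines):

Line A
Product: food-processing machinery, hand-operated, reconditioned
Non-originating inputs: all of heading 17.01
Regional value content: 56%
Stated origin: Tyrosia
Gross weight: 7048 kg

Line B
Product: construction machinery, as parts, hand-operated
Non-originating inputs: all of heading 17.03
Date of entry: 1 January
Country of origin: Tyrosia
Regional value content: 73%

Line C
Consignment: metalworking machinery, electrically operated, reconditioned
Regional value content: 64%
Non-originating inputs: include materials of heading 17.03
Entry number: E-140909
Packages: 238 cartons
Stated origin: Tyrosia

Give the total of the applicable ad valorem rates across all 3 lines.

Line A: food-processing → 17.04; hand-operated → 17.04.03; reconditioned → 17.04.03.01. Scheduled 19%. Tyrosia agreement on 17.02.02: 17.04.03.01 not covered; Tyrosia agreement on 17.01: 17.04.03.01 not covered; anti-dumping (Tyrosia, 17.04.03.01): +11%; total 19% + 11% = 30%. → 30%.
Line B: construction → 17.02; hand-operated → 17.02.02; as parts → 17.02.02.01. Scheduled 29%. Tyrosia agreement on 17.02.02: CTH met → 16% available; Tyrosia agreement on 17.01: 17.02.02.01 not covered; preferential 16%. → 16%.
Line C: metalworking → 17.03; electrically operated → 17.03.04; reconditioned → 17.03.04.01. Scheduled 10%. Tyrosia agreement on 17.02.02: 17.03.04.01 not covered; Tyrosia agreement on 17.01: 17.03.04.01 not covered. → 10%.
Sum: 30% + 16% + 10% = 56%.

56%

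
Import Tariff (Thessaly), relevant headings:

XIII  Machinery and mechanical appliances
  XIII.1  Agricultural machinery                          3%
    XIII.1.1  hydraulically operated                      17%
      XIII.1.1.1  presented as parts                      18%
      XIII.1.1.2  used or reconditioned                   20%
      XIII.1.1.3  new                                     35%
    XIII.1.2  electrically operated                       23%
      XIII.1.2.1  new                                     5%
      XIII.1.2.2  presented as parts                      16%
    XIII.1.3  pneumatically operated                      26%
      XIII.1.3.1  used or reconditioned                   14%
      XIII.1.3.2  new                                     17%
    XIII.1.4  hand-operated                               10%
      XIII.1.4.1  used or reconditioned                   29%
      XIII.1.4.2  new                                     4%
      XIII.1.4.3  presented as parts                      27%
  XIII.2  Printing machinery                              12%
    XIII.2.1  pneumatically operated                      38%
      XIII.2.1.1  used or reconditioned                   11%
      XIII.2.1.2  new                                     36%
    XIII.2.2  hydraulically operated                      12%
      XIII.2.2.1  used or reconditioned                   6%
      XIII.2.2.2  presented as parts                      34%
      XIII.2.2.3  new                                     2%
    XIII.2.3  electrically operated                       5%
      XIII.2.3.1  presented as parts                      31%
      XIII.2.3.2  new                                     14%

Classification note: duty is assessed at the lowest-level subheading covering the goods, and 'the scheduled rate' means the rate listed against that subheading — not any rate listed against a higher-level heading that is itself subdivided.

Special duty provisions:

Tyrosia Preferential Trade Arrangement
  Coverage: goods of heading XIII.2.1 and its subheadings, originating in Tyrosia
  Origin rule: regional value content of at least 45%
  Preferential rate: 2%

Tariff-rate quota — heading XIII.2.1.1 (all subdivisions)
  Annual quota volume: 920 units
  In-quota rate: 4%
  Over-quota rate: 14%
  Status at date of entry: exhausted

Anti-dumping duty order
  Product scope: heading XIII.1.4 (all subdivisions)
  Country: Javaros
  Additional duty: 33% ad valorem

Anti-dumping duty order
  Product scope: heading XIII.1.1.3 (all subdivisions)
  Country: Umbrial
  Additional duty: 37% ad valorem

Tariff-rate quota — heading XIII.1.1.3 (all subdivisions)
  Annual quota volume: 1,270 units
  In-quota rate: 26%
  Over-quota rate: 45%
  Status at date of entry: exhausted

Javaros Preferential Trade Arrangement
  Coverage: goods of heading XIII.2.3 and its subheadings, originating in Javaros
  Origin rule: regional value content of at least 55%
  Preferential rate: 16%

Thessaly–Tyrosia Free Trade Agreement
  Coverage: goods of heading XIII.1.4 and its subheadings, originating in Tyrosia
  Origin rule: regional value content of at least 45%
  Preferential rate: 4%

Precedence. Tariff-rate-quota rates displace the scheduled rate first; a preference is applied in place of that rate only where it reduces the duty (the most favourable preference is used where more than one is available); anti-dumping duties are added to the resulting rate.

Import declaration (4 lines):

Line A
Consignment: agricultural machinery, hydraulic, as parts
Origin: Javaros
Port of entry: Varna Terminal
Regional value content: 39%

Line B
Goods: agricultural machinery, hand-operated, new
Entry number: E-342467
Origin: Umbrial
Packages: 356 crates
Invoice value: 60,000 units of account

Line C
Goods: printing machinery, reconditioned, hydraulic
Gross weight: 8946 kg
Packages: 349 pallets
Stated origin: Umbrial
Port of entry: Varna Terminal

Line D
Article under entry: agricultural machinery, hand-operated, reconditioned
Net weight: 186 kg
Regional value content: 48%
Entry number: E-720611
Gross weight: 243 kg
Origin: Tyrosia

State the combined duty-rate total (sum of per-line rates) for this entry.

Line A: agricultural → XIII.1; hydraulic → XIII.1.1; as parts → XIII.1.1.1. Scheduled 18%. Javaros agreement on XIII.2.3: XIII.1.1.1 not covered. → 18%.
Line B: agricultural → XIII.1; hand-operated → XIII.1.4; new → XIII.1.4.2. Scheduled 4%. No special measure applies. → 4%.
Line C: printing → XIII.2; hydraulic → XIII.2.2; reconditioned → XIII.2.2.1. Scheduled 6%. No special measure applies. → 6%.
Line D: agricultural → XIII.1; hand-operated → XIII.1.4; reconditioned → XIII.1.4.1. Scheduled 29%. Tyrosia agreement on XIII.2.1: XIII.1.4.1 not covered; Tyrosia agreement on XIII.1.4: RVC ≥ 45% → 4% available; preferential 4%. → 4%.
Sum: 18% + 4% + 6% + 4% = 32%.

32%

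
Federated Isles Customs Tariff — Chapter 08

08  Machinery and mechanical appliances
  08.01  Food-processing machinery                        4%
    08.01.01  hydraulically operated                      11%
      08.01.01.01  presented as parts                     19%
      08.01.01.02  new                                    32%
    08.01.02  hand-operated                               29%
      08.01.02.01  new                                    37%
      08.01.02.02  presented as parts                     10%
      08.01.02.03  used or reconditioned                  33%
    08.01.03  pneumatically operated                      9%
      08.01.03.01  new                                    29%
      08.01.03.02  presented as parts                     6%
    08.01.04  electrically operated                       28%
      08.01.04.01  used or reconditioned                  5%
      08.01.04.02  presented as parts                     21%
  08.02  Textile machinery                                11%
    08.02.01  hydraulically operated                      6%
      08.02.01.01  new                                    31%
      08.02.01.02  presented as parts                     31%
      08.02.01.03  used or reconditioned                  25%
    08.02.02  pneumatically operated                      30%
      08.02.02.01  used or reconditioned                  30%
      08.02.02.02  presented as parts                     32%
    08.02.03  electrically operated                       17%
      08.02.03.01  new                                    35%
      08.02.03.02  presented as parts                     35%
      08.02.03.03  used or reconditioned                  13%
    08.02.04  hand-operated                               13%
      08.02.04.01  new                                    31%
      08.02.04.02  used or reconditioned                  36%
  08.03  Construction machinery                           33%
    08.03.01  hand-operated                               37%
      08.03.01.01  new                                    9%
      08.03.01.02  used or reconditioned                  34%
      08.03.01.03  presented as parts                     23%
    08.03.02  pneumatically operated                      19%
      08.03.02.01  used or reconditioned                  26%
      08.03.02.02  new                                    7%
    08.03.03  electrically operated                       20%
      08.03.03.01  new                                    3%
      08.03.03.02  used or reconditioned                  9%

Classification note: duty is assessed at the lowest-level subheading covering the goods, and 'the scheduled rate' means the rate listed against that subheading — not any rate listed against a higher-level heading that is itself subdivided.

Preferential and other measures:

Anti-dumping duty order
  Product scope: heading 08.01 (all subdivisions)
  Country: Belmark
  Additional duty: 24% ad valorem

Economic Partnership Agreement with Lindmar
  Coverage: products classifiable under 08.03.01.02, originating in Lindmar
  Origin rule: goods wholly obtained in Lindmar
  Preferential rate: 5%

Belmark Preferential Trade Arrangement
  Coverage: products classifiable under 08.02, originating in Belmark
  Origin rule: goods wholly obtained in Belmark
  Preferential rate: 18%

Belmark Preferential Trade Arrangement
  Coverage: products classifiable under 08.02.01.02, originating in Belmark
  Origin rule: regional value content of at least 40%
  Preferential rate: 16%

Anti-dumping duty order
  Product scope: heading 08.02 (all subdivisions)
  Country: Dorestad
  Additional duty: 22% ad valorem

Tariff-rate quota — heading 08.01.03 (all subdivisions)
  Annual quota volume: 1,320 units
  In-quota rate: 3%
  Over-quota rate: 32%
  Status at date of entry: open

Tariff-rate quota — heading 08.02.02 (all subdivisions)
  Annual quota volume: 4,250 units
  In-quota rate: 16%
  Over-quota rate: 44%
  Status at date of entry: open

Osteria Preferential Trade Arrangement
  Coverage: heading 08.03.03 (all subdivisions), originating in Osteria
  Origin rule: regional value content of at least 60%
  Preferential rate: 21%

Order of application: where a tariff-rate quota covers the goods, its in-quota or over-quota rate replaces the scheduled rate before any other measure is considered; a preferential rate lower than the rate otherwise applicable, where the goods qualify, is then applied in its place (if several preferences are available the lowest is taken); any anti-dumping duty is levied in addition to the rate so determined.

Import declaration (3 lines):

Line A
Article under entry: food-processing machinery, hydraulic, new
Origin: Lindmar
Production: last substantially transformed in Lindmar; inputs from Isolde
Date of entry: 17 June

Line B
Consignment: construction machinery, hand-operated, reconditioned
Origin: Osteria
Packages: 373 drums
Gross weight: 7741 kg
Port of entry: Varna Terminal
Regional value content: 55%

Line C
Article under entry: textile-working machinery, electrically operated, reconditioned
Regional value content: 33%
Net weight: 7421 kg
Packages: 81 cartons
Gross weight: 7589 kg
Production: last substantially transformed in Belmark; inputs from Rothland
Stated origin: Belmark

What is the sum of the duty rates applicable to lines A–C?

79%

Line A: food-processing → 08.01; hydraulic → 08.01.01; new → 08.01.01.02. Scheduled 32%. Lindmar agreement on 08.03.01.02: 08.01.01.02 not covered. → 32%.
Line B: construction → 08.03; hand-operated → 08.03.01; reconditioned → 08.03.01.02. Scheduled 34%. Osteria agreement on 08.03.03: 08.03.01.02 not covered. → 34%.
Line C: textile-working → 08.02; electrically operated → 08.02.03; reconditioned → 08.02.03.03. Scheduled 13%. Belmark agreement on 08.02: not wholly obtained; Belmark agreement on 08.02.01.02: 08.02.03.03 not covered. → 13%.
Sum: 32% + 34% + 13% = 79%.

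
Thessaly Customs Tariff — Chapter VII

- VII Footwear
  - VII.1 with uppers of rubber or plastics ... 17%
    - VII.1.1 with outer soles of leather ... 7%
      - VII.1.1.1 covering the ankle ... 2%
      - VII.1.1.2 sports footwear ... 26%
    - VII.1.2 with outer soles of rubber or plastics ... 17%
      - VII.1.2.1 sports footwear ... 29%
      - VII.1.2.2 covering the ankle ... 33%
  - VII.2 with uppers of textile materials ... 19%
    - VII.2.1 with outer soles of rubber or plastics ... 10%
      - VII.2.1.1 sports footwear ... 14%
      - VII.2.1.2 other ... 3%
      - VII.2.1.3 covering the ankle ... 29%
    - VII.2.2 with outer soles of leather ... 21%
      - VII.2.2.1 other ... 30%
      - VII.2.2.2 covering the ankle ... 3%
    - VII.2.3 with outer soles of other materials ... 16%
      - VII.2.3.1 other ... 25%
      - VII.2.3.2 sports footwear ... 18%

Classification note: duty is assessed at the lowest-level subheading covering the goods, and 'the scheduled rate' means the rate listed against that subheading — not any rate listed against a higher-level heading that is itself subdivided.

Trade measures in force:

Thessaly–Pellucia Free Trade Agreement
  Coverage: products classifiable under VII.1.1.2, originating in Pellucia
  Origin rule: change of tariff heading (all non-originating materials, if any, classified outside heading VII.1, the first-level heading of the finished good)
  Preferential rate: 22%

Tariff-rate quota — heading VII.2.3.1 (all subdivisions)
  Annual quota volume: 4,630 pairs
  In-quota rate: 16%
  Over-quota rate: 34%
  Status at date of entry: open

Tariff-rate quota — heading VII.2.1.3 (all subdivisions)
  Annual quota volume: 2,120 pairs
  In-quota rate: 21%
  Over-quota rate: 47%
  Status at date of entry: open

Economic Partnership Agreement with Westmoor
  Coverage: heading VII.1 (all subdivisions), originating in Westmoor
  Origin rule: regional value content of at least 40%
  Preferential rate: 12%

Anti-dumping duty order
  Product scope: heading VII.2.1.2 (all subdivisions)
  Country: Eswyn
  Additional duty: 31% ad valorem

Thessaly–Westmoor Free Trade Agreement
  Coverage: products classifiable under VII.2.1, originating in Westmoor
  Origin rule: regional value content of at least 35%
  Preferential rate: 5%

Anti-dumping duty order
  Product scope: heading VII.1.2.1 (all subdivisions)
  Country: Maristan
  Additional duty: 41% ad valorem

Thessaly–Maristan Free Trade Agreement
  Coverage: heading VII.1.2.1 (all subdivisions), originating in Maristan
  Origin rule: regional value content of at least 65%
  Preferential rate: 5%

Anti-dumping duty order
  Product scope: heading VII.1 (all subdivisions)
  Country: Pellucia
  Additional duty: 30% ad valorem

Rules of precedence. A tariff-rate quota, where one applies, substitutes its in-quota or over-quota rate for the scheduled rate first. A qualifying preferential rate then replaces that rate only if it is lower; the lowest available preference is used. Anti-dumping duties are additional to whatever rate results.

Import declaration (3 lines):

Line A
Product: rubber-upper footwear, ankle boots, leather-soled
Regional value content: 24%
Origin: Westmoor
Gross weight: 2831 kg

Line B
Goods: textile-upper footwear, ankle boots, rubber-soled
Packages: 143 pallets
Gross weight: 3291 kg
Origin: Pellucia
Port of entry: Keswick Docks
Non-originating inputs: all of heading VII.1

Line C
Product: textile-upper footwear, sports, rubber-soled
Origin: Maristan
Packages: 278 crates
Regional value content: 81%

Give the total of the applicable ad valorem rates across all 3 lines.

Line A: rubber-upper → VII.1; leather-soled → VII.1.1; ankle boots → VII.1.1.1. Scheduled 2%. Westmoor agreement on VII.1: RVC < 40%; Westmoor agreement on VII.2.1: VII.1.1.1 not covered. → 2%.
Line B: textile-upper → VII.2; rubber-soled → VII.2.1; ankle boots → VII.2.1.3. Scheduled 29%. quota on VII.2.1.3 open → in-quota 21%; Pellucia agreement on VII.1.1.2: VII.2.1.3 not covered. → 21%.
Line C: textile-upper → VII.2; rubber-soled → VII.2.1; sports → VII.2.1.1. Scheduled 14%. Maristan agreement on VII.1.2.1: VII.2.1.1 not covered. → 14%.
Sum: 2% + 21% + 14% = 37%.

37%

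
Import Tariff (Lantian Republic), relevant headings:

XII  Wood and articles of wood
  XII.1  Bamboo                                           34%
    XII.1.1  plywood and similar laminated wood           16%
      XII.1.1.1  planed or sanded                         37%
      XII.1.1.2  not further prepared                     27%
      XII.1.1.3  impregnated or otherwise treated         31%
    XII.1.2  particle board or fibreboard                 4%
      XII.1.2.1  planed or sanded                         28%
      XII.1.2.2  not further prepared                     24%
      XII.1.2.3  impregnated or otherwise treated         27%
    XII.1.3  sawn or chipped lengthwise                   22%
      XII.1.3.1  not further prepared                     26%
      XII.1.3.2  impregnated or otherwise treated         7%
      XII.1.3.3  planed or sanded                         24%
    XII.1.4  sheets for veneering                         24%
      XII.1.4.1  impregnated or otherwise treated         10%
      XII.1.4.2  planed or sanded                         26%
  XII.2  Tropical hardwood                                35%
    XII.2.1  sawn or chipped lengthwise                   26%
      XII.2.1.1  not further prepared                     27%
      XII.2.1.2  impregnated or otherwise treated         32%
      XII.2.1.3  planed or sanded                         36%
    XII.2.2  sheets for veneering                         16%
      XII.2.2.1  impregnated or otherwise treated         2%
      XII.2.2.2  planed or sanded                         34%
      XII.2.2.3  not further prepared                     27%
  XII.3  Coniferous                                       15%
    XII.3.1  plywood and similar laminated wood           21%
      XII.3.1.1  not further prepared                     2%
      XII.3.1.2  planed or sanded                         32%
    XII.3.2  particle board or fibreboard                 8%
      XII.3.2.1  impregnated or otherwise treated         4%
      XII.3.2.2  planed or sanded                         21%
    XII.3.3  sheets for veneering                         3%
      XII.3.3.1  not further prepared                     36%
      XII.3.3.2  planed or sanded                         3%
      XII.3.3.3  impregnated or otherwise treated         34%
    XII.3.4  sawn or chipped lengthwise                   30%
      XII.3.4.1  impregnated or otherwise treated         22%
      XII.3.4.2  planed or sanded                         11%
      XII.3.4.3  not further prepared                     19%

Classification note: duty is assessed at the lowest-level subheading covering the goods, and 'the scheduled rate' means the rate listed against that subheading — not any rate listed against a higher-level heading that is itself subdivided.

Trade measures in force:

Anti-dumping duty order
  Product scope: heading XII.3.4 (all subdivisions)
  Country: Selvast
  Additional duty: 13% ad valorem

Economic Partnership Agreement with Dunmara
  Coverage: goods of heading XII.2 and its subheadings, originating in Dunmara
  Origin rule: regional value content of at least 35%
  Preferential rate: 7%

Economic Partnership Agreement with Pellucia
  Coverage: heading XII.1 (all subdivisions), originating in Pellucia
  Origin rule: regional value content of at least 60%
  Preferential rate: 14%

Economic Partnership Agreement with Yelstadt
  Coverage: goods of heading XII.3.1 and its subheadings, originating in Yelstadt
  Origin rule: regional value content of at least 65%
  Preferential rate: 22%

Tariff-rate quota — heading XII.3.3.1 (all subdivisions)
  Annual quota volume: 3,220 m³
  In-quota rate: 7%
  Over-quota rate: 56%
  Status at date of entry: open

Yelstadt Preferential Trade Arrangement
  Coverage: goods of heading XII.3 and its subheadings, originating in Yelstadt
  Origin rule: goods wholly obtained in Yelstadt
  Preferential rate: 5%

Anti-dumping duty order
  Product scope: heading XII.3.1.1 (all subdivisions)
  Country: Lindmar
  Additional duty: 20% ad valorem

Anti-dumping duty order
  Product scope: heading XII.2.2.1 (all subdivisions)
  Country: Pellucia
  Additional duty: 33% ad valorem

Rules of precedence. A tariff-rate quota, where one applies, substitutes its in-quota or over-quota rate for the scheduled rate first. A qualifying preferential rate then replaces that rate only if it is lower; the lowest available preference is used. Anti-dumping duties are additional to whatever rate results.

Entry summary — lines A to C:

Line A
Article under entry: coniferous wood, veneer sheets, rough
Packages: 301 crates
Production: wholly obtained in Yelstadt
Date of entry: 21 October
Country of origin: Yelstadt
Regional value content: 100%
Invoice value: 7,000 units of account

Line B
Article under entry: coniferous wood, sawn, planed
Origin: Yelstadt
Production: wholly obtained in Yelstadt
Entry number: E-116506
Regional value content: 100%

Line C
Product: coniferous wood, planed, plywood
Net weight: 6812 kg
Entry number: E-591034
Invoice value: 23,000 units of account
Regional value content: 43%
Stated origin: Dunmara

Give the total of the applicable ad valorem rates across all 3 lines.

Line A: coniferous → XII.3; veneer sheets → XII.3.3; rough → XII.3.3.1. Scheduled 36%. quota on XII.3.3.1 open → in-quota 7%; Yelstadt agreement on XII.3.1: XII.3.3.1 not covered; Yelstadt agreement on XII.3: wholly obtained → 5% available; preferential 5%. → 5%.
Line B: coniferous → XII.3; sawn → XII.3.4; planed → XII.3.4.2. Scheduled 11%. Yelstadt agreement on XII.3.1: XII.3.4.2 not covered; Yelstadt agreement on XII.3: wholly obtained → 5% available; preferential 5%. → 5%.
Line C: coniferous → XII.3; plywood → XII.3.1; planed → XII.3.1.2. Scheduled 32%. Dunmara agreement on XII.2: XII.3.1.2 not covered. → 32%.
Sum: 5% + 5% + 32% = 42%.

42%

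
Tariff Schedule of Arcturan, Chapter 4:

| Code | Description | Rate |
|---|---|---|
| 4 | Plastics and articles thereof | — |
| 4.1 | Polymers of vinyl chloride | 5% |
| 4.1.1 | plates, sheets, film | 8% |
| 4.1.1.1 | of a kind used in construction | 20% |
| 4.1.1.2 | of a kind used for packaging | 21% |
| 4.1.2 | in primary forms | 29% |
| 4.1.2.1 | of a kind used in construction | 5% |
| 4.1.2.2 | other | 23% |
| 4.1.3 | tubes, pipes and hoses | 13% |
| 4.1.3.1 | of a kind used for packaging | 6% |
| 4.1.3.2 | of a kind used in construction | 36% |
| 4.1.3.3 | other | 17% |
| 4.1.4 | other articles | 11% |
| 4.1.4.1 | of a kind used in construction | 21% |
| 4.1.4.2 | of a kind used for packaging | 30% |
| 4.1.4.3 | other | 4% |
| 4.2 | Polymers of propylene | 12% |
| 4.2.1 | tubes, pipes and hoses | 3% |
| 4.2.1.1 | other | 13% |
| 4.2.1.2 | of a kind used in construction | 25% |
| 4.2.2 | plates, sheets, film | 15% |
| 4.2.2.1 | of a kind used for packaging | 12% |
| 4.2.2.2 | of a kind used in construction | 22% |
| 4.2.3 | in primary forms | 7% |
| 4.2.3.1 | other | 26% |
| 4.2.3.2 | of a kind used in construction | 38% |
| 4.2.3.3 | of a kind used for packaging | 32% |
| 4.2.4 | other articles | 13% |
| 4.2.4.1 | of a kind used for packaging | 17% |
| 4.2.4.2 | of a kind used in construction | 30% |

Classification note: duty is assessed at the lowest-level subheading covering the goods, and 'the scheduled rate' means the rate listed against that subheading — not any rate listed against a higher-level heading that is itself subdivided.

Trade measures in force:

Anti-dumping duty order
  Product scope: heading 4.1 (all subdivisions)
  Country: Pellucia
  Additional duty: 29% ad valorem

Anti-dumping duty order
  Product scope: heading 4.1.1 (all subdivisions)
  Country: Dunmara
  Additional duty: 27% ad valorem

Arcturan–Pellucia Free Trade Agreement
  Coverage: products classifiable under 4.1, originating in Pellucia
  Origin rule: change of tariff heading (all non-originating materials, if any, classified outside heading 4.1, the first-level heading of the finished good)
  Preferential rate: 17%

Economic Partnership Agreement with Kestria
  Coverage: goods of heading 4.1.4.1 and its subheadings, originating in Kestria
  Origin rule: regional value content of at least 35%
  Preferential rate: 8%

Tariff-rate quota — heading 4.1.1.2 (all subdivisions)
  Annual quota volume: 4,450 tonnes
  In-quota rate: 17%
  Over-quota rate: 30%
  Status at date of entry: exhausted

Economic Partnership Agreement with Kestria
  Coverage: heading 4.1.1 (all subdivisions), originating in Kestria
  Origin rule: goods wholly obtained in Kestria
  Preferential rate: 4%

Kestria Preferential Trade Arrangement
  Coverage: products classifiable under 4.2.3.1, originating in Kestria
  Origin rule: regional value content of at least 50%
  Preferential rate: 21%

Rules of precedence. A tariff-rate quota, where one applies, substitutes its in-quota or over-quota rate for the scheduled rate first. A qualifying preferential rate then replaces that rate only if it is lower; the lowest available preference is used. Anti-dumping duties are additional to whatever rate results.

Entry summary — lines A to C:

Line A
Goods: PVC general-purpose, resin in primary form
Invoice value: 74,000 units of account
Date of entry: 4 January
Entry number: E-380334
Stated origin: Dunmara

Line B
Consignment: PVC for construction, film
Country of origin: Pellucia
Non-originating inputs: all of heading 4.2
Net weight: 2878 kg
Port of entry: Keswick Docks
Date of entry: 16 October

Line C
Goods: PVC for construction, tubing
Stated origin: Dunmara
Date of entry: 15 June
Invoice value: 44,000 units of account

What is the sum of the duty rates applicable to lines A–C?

105%

Line A: PVC → 4.1; resin in primary form → 4.1.2; general-purpose → 4.1.2.2. Scheduled 23%. No special measure applies. → 23%.
Line B: PVC → 4.1; film → 4.1.1; for construction → 4.1.1.1. Scheduled 20%. Pellucia agreement on 4.1: CTH met → 17% available; preferential 17%; anti-dumping (Pellucia, 4.1): +29%; total 17% + 29% = 46%. → 46%.
Line C: PVC → 4.1; tubing → 4.1.3; for construction → 4.1.3.2. Scheduled 36%. No special measure applies. → 36%.
Sum: 23% + 46% + 36% = 105%.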